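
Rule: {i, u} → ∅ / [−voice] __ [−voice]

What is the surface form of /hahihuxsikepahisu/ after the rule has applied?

/i/ is a high vowel flanked by voiceless consonants /h/ and /h/, so it deletes.
/u/ is a high vowel flanked by voiceless consonants /h/ and /x/, so it deletes.
/i/ is a high vowel flanked by voiceless consonants /s/ and /k/, so it deletes.
/i/ is a high vowel flanked by voiceless consonants /h/ and /s/, so it deletes.
Surface form: [hahhxskepahsu].

hahhxskepahsu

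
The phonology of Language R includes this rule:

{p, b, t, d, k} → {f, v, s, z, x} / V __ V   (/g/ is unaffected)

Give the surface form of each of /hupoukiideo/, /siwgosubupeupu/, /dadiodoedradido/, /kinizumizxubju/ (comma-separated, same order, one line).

/hupoukiideo/: /p/ is a stop between vowels /u/ and /o/, so it spirantizes to the fricative [f]. /k/ is a stop between vowels /u/ and /i/, so it spirantizes to the fricative [x]. /d/ is a stop between vowels /i/ and /e/, so it spirantizes to the fricative [z]. → [hufouxiizeo].
/siwgosubupeupu/: /b/ is a stop between vowels /u/ and /u/, so it spirantizes to the fricative [v]. /p/ is a stop between vowels /u/ and /e/, so it spirantizes to the fricative [f]. /p/ is a stop between vowels /u/ and /u/, so it spirantizes to the fricative [f]. → [siwgosuvufeufu].
/dadiodoedradido/: /d/ is a stop between vowels /a/ and /i/, so it spirantizes to the fricative [z]. /d/ is a stop between vowels /o/ and /o/, so it spirantizes to the fricative [z]. /d/ is a stop between vowels /a/ and /i/, so it spirantizes to the fricative [z]. /d/ is a stop between vowels /i/ and /o/, so it spirantizes to the fricative [z]. → [daziozoedrazizo].
/kinizumizxubju/: the rule's environment is not met; surfaces unchanged as [kinizumizxubju].

hufouxiizeo, siwgosuvufeufu, daziozoedrazizo, kinizumizxubju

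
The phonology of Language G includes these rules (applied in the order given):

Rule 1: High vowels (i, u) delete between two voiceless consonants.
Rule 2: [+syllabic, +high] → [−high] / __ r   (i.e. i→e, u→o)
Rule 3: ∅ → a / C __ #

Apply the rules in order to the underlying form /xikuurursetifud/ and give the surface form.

xkuororsetfuda

Rule 1 (high vowel syncope): /i/ is a high vowel flanked by voiceless consonants /x/ and /k/, so it deletes. /i/ is a high vowel flanked by voiceless consonants /t/ and /f/, so it deletes. /xikuurursetifud/ → xkuurursetfud.
Rule 2 (pre-rhotic lowering): /u/ is a high vowel immediately before /r/, so it lowers to [o]. /u/ is a high vowel immediately before /r/, so it lowers to [o]. /xkuurursetfud/ → xkuororsetfud.
Rule 3 (final a-epenthesis): the form ends in the consonant /d/, so [a] is inserted word-finally. /xkuororsetfud/ → xkuororsetfuda.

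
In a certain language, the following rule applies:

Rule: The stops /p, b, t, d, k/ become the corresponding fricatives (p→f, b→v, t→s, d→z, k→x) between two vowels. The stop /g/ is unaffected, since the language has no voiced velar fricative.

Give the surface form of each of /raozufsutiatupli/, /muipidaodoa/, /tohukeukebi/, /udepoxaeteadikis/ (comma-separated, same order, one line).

/raozufsutiatupli/: /t/ is a stop between vowels /u/ and /i/, so it spirantizes to the fricative [s]. /t/ is a stop between vowels /a/ and /u/, so it spirantizes to the fricative [s]. → [raozufsusiasupli].
/muipidaodoa/: /p/ is a stop between vowels /i/ and /i/, so it spirantizes to the fricative [f]. /d/ is a stop between vowels /i/ and /a/, so it spirantizes to the fricative [z]. /d/ is a stop between vowels /o/ and /o/, so it spirantizes to the fricative [z]. → [muifizaozoa].
/tohukeukebi/: /k/ is a stop between vowels /u/ and /e/, so it spirantizes to the fricative [x]. /k/ is a stop between vowels /u/ and /e/, so it spirantizes to the fricative [x]. /b/ is a stop between vowels /e/ and /i/, so it spirantizes to the fricative [v]. → [tohuxeuxevi].
/udepoxaeteadikis/: /d/ is a stop between vowels /u/ and /e/, so it spirantizes to the fricative [z]. /p/ is a stop between vowels /e/ and /o/, so it spirantizes to the fricative [f]. /t/ is a stop between vowels /e/ and /e/, so it spirantizes to the fricative [s]. /d/ is a stop between vowels /a/ and /i/, so it spirantizes to the fricative [z]. /k/ is a stop between vowels /i/ and /i/, so it spirantizes to the fricative [x]. → [uzefoxaeseazixis].

raozufsusiasupli, muifizaozoa, tohuxeuxevi, uzefoxaeseazixis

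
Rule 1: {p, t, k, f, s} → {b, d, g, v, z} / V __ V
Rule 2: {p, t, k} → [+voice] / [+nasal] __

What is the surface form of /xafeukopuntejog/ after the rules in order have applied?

xaveugobundejog

Rule 1 (intervocalic voicing): /f/ is a voiceless obstruent between vowels /a/ and /e/, so it voices to [v]. /k/ is a voiceless obstruent between vowels /u/ and /o/, so it voices to [g]. /p/ is a voiceless obstruent between vowels /o/ and /u/, so it voices to [b]. /xafeukopuntejog/ → xaveugobuntejog.
Rule 2 (post-nasal voicing): /t/ is a voiceless stop immediately after the nasal /n/, so it voices to [d]. /xaveugobuntejog/ → xaveugobundejog.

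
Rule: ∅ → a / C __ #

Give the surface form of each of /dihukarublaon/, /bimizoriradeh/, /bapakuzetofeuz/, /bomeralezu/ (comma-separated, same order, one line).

/dihukarublaon/: the form ends in the consonant /n/, so [a] is inserted word-finally. → [dihukarublaona].
/bimizoriradeh/: the form ends in the consonant /h/, so [a] is inserted word-finally. → [bimizoriradeha].
/bapakuzetofeuz/: the form ends in the consonant /z/, so [a] is inserted word-finally. → [bapakuzetofeuza].
/bomeralezu/: the rule's environment is not met; surfaces unchanged as [bomeralezu].

dihukarublaona, bimizoriradeha, bapakuzetofeuza, bomeralezu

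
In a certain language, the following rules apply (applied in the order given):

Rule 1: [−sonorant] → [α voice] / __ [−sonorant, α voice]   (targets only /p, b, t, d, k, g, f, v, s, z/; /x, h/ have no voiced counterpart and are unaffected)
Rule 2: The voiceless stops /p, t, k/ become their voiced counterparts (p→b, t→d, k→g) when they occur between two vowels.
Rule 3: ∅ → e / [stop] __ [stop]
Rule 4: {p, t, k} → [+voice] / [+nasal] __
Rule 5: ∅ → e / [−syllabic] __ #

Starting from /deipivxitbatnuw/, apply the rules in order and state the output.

Rule 1 (regressive voicing assimilation): /v/ precedes the voiceless obstruent /x/, so it devoices to [f] by assimilation. /t/ precedes the voiced obstruent /b/, so it voices to [d] by assimilation. /deipivxitbatnuw/ → deipifxidbatnuw.
Rule 2 (intervocalic voicing): /p/ is a voiceless stop between vowels /i/ and /i/, so it voices to [b]. /deipifxidbatnuw/ → deibifxidbatnuw.
Rule 3 (stop-cluster e-epenthesis): /d/ and /b/ form a stop–stop cluster, so [e] is inserted between them. /deibifxidbatnuw/ → deibifxidebatnuw.
Rule 4 (post-nasal voicing): no segment meets the environment; /deibifxidebatnuw/ is unchanged.
Rule 5 (final e-epenthesis): the form ends in the consonant /w/, so [e] is inserted word-finally. /deibifxidebatnuw/ → deibifxidebatnuwe.

deibifxidebatnuwe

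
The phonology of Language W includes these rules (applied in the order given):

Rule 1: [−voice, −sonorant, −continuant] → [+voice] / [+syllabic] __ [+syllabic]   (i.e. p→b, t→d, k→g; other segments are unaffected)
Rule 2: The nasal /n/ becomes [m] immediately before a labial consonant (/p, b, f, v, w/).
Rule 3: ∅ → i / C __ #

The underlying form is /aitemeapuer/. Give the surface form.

aidemeabueri

Rule 1 (intervocalic voicing): /t/ is a voiceless stop between vowels /i/ and /e/, so it voices to [d]. /p/ is a voiceless stop between vowels /a/ and /u/, so it voices to [b]. /aitemeapuer/ → aidemeabuer.
Rule 2 (nasal place assimilation): no segment meets the environment; /aidemeabuer/ is unchanged.
Rule 3 (final i-epenthesis): the form ends in the consonant /r/, so [i] is inserted word-finally. /aidemeabuer/ → aidemeabueri.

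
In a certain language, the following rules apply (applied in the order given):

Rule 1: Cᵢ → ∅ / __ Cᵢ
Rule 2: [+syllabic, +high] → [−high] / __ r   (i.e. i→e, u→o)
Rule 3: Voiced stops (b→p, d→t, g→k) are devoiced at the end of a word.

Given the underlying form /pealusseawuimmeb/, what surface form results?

Rule 1 (degemination): /ss/ is a geminate; the first /s/ deletes. /mm/ is a geminate; the first /m/ deletes. /pealusseawuimmeb/ → pealuseawuimeb.
Rule 2 (pre-rhotic lowering): no segment meets the environment; /pealuseawuimeb/ is unchanged.
Rule 3 (final devoicing): /b/ is a voiced stop in word-final position, so it devoices to [p]. /pealuseawuimeb/ → pealuseawuimep.

pealuseawuimep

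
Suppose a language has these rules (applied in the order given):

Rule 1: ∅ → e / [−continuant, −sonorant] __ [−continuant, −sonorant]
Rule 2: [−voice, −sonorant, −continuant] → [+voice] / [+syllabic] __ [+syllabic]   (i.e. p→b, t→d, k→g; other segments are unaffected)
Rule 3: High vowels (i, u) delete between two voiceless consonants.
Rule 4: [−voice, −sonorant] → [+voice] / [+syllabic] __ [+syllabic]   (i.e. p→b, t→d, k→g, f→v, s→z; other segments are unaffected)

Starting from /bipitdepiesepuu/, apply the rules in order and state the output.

bibidedebiezebuu

Rule 1 (stop-cluster e-epenthesis): /t/ and /d/ form a stop–stop cluster, so [e] is inserted between them. /bipitdepiesepuu/ → bipitedepiesepuu.
Rule 2 (intervocalic voicing): /p/ is a voiceless stop between vowels /i/ and /i/, so it voices to [b]. /t/ is a voiceless stop between vowels /i/ and /e/, so it voices to [d]. /p/ is a voiceless stop between vowels /e/ and /i/, so it voices to [b]. /p/ is a voiceless stop between vowels /e/ and /u/, so it voices to [b]. /bipitedepiesepuu/ → bibidedebiesebuu.
Rule 3 (high vowel syncope): no segment meets the environment; /bibidedebiesebuu/ is unchanged.
Rule 4 (intervocalic voicing): /s/ is a voiceless obstruent between vowels /e/ and /e/, so it voices to [z]. /bibidedebiesebuu/ → bibidedebiezebuu.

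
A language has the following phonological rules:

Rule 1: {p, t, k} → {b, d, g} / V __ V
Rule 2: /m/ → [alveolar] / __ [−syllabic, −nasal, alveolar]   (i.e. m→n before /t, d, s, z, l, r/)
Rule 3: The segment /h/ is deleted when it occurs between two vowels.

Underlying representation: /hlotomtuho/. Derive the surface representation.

Rule 1 (intervocalic voicing): /t/ is a voiceless stop between vowels /o/ and /o/, so it voices to [d]. /hlotomtuho/ → hlodomtuho.
Rule 2 (nasal place assimilation): /m/ precedes the alveolar consonant /t/, so it assimilates in place to [n]. /hlodomtuho/ → hlodontuho.
Rule 3 (intervocalic h-deletion): /h/ occurs between vowels /u/ and /o/, so it deletes. /hlodontuho/ → hlodontuo.

hlodontuo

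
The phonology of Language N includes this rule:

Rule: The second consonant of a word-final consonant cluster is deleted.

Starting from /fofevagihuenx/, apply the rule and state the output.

/x/ is the second consonant of a word-final cluster /nx/, so it deletes.
The other instances of /f/, /v/, /g/, /h/, /n/ do not occur in the required environment and remain unchanged.
Surface form: [fofevagihuen].

fofevagihuen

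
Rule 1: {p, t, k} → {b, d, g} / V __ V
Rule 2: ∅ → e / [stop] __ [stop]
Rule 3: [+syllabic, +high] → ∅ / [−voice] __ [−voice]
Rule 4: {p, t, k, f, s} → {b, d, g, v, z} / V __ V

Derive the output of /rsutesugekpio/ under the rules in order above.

Rule 1 (intervocalic voicing): /t/ is a voiceless stop between vowels /u/ and /e/, so it voices to [d]. /rsutesugekpio/ → rsudesugekpio.
Rule 2 (stop-cluster e-epenthesis): /k/ and /p/ form a stop–stop cluster, so [e] is inserted between them. /rsudesugekpio/ → rsudesugekepio.
Rule 3 (high vowel syncope): no segment meets the environment; /rsudesugekepio/ is unchanged.
Rule 4 (intervocalic voicing): /s/ is a voiceless obstruent between vowels /e/ and /u/, so it voices to [z]. /k/ is a voiceless obstruent between vowels /e/ and /e/, so it voices to [g]. /p/ is a voiceless obstruent between vowels /e/ and /i/, so it voices to [b]. /rsudesugekepio/ → rsudezugegebio.

rsudezugegebio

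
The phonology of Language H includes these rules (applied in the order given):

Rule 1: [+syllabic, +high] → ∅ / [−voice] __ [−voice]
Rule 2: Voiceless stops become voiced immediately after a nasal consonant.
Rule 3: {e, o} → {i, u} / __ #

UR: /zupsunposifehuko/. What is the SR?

Rule 1 (high vowel syncope): /i/ is a high vowel flanked by voiceless consonants /s/ and /f/, so it deletes. /u/ is a high vowel flanked by voiceless consonants /h/ and /k/, so it deletes. /zupsunposifehuko/ → zupsunposfehko.
Rule 2 (post-nasal voicing): /p/ is a voiceless stop immediately after the nasal /n/, so it voices to [b]. /zupsunposfehko/ → zupsunbosfehko.
Rule 3 (final vowel raising): /o/ is a mid vowel in word-final position, so it raises to [u]. /zupsunbosfehko/ → zupsunbosfehku.

zupsunbosfehku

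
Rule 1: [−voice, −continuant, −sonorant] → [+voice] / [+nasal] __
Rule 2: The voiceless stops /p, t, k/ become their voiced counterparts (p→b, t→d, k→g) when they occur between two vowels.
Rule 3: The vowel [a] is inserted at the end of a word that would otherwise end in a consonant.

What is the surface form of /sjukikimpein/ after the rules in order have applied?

sjugigimbeina

Rule 1 (post-nasal voicing): /p/ is a voiceless stop immediately after the nasal /m/, so it voices to [b]. /sjukikimpein/ → sjukikimbein.
Rule 2 (intervocalic voicing): /k/ is a voiceless stop between vowels /u/ and /i/, so it voices to [g]. /k/ is a voiceless stop between vowels /i/ and /i/, so it voices to [g]. /sjukikimbein/ → sjugigimbein.
Rule 3 (final a-epenthesis): the form ends in the consonant /n/, so [a] is inserted word-finally. /sjugigimbein/ → sjugigimbeina.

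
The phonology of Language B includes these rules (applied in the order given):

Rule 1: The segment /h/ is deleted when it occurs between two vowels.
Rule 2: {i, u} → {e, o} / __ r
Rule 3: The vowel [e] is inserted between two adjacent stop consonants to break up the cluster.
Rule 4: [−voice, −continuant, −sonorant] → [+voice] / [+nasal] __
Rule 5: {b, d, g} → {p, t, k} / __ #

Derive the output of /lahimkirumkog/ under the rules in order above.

laimgerumgok

Rule 1 (intervocalic h-deletion): /h/ occurs between vowels /a/ and /i/, so it deletes. /lahimkirumkog/ → laimkirumkog.
Rule 2 (pre-rhotic lowering): /i/ is a high vowel immediately before /r/, so it lowers to [e]. /laimkirumkog/ → laimkerumkog.
Rule 3 (stop-cluster e-epenthesis): no segment meets the environment; /laimkerumkog/ is unchanged.
Rule 4 (post-nasal voicing): /k/ is a voiceless stop immediately after the nasal /m/, so it voices to [g]. /k/ is a voiceless stop immediately after the nasal /m/, so it voices to [g]. /laimkerumkog/ → laimgerumgog.
Rule 5 (final devoicing): /g/ is a voiced stop in word-final position, so it devoices to [k]. /laimgerumgog/ → laimgerumgok.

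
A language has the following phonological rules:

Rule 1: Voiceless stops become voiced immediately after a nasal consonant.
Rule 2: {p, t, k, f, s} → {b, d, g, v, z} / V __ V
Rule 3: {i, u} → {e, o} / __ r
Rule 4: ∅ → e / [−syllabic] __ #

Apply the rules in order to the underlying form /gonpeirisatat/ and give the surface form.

Rule 1 (post-nasal voicing): /p/ is a voiceless stop immediately after the nasal /n/, so it voices to [b]. /gonpeirisatat/ → gonbeirisatat.
Rule 2 (intervocalic voicing): /s/ is a voiceless obstruent between vowels /i/ and /a/, so it voices to [z]. /t/ is a voiceless obstruent between vowels /a/ and /a/, so it voices to [d]. /gonbeirisatat/ → gonbeirizadat.
Rule 3 (pre-rhotic lowering): /i/ is a high vowel immediately before /r/, so it lowers to [e]. /gonbeirizadat/ → gonbeerizadat.
Rule 4 (final e-epenthesis): the form ends in the consonant /t/, so [e] is inserted word-finally. /gonbeerizadat/ → gonbeerizadate.

gonbeerizadate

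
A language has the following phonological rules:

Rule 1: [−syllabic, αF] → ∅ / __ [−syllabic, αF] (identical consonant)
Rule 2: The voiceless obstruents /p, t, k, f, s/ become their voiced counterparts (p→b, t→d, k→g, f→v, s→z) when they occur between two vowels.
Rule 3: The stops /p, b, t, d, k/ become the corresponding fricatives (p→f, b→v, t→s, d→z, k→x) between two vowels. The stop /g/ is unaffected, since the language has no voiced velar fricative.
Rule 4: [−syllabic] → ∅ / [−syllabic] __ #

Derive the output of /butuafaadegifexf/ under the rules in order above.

buzuavaazegivex

Rule 1 (degemination): no segment meets the environment; /butuafaadegifexf/ is unchanged.
Rule 2 (intervocalic voicing): /t/ is a voiceless obstruent between vowels /u/ and /u/, so it voices to [d]. /f/ is a voiceless obstruent between vowels /a/ and /a/, so it voices to [v]. /f/ is a voiceless obstruent between vowels /i/ and /e/, so it voices to [v]. /butuafaadegifexf/ → buduavaadegivexf.
Rule 3 (intervocalic spirantization): /d/ is a stop between vowels /u/ and /u/, so it spirantizes to the fricative [z]. /d/ is a stop between vowels /a/ and /e/, so it spirantizes to the fricative [z]. /buduavaadegivexf/ → buzuavaazegivexf.
Rule 4 (final cluster simplification): /f/ is the second consonant of a word-final cluster /xf/, so it deletes. /buzuavaazegivexf/ → buzuavaazegivex.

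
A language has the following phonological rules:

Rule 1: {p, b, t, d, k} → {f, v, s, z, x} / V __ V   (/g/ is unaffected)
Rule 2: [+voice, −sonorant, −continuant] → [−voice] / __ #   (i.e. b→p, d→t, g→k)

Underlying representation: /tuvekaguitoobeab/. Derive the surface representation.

Rule 1 (intervocalic spirantization): /k/ is a stop between vowels /e/ and /a/, so it spirantizes to the fricative [x]. /t/ is a stop between vowels /i/ and /o/, so it spirantizes to the fricative [s]. /b/ is a stop between vowels /o/ and /e/, so it spirantizes to the fricative [v]. /tuvekaguitoobeab/ → tuvexaguisooveab.
Rule 2 (final devoicing): /b/ is a voiced stop in word-final position, so it devoices to [p]. /tuvexaguisooveab/ → tuvexaguisooveap.

tuvexaguisooveap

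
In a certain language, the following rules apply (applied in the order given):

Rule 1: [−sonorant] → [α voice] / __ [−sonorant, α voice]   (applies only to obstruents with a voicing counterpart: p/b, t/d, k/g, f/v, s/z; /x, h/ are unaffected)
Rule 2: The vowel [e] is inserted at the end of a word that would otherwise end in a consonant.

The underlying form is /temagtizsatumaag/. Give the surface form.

Rule 1 (regressive voicing assimilation): /g/ precedes the voiceless obstruent /t/, so it devoices to [k] by assimilation. /z/ precedes the voiceless obstruent /s/, so it devoices to [s] by assimilation. /temagtizsatumaag/ → temaktissatumaag.
Rule 2 (final e-epenthesis): the form ends in the consonant /g/, so [e] is inserted word-finally. /temaktissatumaag/ → temaktissatumaage.

temaktissatumaage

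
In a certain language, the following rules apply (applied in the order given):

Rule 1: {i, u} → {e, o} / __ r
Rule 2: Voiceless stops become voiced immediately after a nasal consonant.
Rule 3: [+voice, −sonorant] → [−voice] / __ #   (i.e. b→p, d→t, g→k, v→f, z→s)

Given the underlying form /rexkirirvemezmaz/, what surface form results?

Rule 1 (pre-rhotic lowering): /i/ is a high vowel immediately before /r/, so it lowers to [e]. /i/ is a high vowel immediately before /r/, so it lowers to [e]. /rexkirirvemezmaz/ → rexkerervemezmaz.
Rule 2 (post-nasal voicing): no segment meets the environment; /rexkerervemezmaz/ is unchanged.
Rule 3 (final devoicing): /z/ is a voiced obstruent in word-final position, so it devoices to [s]. /rexkerervemezmaz/ → rexkerervemezmas.

rexkerervemezmas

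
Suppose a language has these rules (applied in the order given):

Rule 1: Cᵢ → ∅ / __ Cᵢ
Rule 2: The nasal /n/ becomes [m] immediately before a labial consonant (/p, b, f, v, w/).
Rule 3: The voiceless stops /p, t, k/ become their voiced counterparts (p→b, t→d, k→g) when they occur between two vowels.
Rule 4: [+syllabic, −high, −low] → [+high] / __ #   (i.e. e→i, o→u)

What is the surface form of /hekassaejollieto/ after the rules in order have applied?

Rule 1 (degemination): /ss/ is a geminate; the first /s/ deletes. /ll/ is a geminate; the first /l/ deletes. /hekassaejollieto/ → hekasaejolieto.
Rule 2 (nasal place assimilation): no segment meets the environment; /hekasaejolieto/ is unchanged.
Rule 3 (intervocalic voicing): /k/ is a voiceless stop between vowels /e/ and /a/, so it voices to [g]. /t/ is a voiceless stop between vowels /e/ and /o/, so it voices to [d]. /hekasaejolieto/ → hegasaejoliedo.
Rule 4 (final vowel raising): /o/ is a mid vowel in word-final position, so it raises to [u]. /hegasaejoliedo/ → hegasaejoliedu.

hegasaejoliedu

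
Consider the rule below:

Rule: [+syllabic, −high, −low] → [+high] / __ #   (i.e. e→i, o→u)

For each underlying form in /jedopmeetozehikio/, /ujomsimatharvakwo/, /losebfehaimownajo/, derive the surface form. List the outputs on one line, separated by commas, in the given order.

jedopmeetozehikiu, ujomsimatharvakwu, losebfehaimownaju

/jedopmeetozehikio/: /o/ is a mid vowel in word-final position, so it raises to [u]. → [jedopmeetozehikiu].
/ujomsimatharvakwo/: /o/ is a mid vowel in word-final position, so it raises to [u]. → [ujomsimatharvakwu].
/losebfehaimownajo/: /o/ is a mid vowel in word-final position, so it raises to [u]. → [losebfehaimownaju].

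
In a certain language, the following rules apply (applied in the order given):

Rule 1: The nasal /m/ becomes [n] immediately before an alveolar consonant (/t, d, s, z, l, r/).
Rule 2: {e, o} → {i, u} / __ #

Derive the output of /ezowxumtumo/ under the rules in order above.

ezowxuntumu

Rule 1 (nasal place assimilation): /m/ precedes the alveolar consonant /t/, so it assimilates in place to [n]. /ezowxumtumo/ → ezowxuntumo.
Rule 2 (final vowel raising): /o/ is a mid vowel in word-final position, so it raises to [u]. /ezowxuntumo/ → ezowxuntumu.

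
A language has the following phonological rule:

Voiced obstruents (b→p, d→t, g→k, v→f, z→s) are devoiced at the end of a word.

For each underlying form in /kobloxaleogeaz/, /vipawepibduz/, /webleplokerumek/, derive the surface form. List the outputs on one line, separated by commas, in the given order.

/kobloxaleogeaz/: /z/ is a voiced obstruent in word-final position, so it devoices to [s]. → [kobloxaleogeas].
/vipawepibduz/: /z/ is a voiced obstruent in word-final position, so it devoices to [s]. → [vipawepibdus].
/webleplokerumek/: the rule's environment is not met; surfaces unchanged as [webleplokerumek].

kobloxaleogeas, vipawepibdus, webleplokerumek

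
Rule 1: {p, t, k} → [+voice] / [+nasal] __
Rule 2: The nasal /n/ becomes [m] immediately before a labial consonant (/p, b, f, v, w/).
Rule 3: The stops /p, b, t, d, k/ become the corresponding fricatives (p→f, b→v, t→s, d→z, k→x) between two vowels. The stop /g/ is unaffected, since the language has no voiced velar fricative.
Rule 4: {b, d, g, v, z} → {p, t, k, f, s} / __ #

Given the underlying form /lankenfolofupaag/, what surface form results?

Rule 1 (post-nasal voicing): /k/ is a voiceless stop immediately after the nasal /n/, so it voices to [g]. /lankenfolofupaag/ → langenfolofupaag.
Rule 2 (nasal place assimilation): /n/ precedes the labial consonant /f/, so it assimilates in place to [m]. /langenfolofupaag/ → langemfolofupaag.
Rule 3 (intervocalic spirantization): /p/ is a stop between vowels /u/ and /a/, so it spirantizes to the fricative [f]. /langemfolofupaag/ → langemfolofufaag.
Rule 4 (final devoicing): /g/ is a voiced obstruent in word-final position, so it devoices to [k]. /langemfolofufaag/ → langemfolofufaak.

langemfolofufaak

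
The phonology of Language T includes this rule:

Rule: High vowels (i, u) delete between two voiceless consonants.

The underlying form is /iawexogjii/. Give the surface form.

No segment of /iawexogjii/ meets the structural description of the rule, so the form surfaces unchanged.

iawexogjii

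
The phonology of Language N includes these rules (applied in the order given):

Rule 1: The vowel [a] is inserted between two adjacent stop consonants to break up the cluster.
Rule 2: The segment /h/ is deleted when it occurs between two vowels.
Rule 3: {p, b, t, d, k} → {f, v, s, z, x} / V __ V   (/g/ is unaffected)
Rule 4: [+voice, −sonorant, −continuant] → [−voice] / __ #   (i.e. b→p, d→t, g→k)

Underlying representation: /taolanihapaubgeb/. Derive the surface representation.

Rule 1 (stop-cluster a-epenthesis): /b/ and /g/ form a stop–stop cluster, so [a] is inserted between them. /taolanihapaubgeb/ → taolanihapaubageb.
Rule 2 (intervocalic h-deletion): /h/ occurs between vowels /i/ and /a/, so it deletes. /taolanihapaubageb/ → taolaniapaubageb.
Rule 3 (intervocalic spirantization): /p/ is a stop between vowels /a/ and /a/, so it spirantizes to the fricative [f]. /b/ is a stop between vowels /u/ and /a/, so it spirantizes to the fricative [v]. /taolaniapaubageb/ → taolaniafauvageb.
Rule 4 (final devoicing): /b/ is a voiced stop in word-final position, so it devoices to [p]. /taolaniafauvageb/ → taolaniafauvagep.

taolaniafauvagep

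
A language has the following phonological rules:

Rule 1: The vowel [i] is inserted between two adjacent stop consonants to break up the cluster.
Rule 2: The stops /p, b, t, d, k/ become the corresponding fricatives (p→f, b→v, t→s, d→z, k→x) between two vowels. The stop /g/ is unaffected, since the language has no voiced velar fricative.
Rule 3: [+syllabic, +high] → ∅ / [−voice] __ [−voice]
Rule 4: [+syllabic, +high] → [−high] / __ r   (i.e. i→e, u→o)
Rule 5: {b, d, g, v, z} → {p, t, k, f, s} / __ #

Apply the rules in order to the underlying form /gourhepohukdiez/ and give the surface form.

goorhefohxizies

Rule 1 (stop-cluster i-epenthesis): /k/ and /d/ form a stop–stop cluster, so [i] is inserted between them. /gourhepohukdiez/ → gourhepohukidiez.
Rule 2 (intervocalic spirantization): /p/ is a stop between vowels /e/ and /o/, so it spirantizes to the fricative [f]. /k/ is a stop between vowels /u/ and /i/, so it spirantizes to the fricative [x]. /d/ is a stop between vowels /i/ and /i/, so it spirantizes to the fricative [z]. /gourhepohukidiez/ → gourhefohuxiziez.
Rule 3 (high vowel syncope): /u/ is a high vowel flanked by voiceless consonants /h/ and /x/, so it deletes. /gourhefohuxiziez/ → gourhefohxiziez.
Rule 4 (pre-rhotic lowering): /u/ is a high vowel immediately before /r/, so it lowers to [o]. /gourhefohxiziez/ → goorhefohxiziez.
Rule 5 (final devoicing): /z/ is a voiced obstruent in word-final position, so it devoices to [s]. /goorhefohxiziez/ → goorhefohxizies.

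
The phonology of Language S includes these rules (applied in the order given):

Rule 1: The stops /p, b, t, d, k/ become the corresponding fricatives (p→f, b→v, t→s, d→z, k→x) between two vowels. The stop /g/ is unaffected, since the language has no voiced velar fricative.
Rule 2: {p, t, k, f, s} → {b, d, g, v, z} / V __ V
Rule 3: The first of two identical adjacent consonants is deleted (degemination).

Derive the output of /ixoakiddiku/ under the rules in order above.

Rule 1 (intervocalic spirantization): /k/ is a stop between vowels /a/ and /i/, so it spirantizes to the fricative [x]. /k/ is a stop between vowels /i/ and /u/, so it spirantizes to the fricative [x]. /ixoakiddiku/ → ixoaxiddixu.
Rule 2 (intervocalic voicing): no segment meets the environment; /ixoaxiddixu/ is unchanged.
Rule 3 (degemination): /dd/ is a geminate; the first /d/ deletes. /ixoaxiddixu/ → ixoaxidixu.

ixoaxidixu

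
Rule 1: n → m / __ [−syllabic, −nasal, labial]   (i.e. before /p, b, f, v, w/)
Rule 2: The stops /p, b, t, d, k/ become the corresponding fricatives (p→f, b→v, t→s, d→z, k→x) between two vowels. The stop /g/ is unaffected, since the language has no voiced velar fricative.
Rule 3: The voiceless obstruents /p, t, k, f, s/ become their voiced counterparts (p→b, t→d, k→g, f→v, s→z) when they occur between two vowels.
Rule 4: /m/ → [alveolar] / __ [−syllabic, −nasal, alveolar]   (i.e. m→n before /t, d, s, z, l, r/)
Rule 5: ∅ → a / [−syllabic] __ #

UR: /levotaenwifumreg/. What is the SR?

Rule 1 (nasal place assimilation): /n/ precedes the labial consonant /w/, so it assimilates in place to [m]. /levotaenwifumreg/ → levotaemwifumreg.
Rule 2 (intervocalic spirantization): /t/ is a stop between vowels /o/ and /a/, so it spirantizes to the fricative [s]. /levotaemwifumreg/ → levosaemwifumreg.
Rule 3 (intervocalic voicing): /s/ is a voiceless obstruent between vowels /o/ and /a/, so it voices to [z]. /f/ is a voiceless obstruent between vowels /i/ and /u/, so it voices to [v]. /levosaemwifumreg/ → levozaemwivumreg.
Rule 4 (nasal place assimilation): /m/ precedes the alveolar consonant /r/, so it assimilates in place to [n]. /levozaemwivumreg/ → levozaemwivunreg.
Rule 5 (final a-epenthesis): the form ends in the consonant /g/, so [a] is inserted word-finally. /levozaemwivunreg/ → levozaemwivunrega.

levozaemwivunrega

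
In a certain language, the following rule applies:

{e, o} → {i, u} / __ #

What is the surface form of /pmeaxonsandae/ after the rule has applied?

Scanning /pmeaxonsandae/: /e/ at position 3 is not in the conditioning environment; /o/ at position 6 is not in the conditioning environment; /e/ is a mid vowel in word-final position, so it raises to [i].
Result: [pmeaxonsandai].

pmeaxonsandai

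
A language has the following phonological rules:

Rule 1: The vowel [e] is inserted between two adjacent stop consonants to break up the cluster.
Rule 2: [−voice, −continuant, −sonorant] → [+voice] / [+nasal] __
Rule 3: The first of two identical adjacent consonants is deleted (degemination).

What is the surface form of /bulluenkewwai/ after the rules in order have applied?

buluengewai

Rule 1 (stop-cluster e-epenthesis): no segment meets the environment; /bulluenkewwai/ is unchanged.
Rule 2 (post-nasal voicing): /k/ is a voiceless stop immediately after the nasal /n/, so it voices to [g]. /bulluenkewwai/ → bulluengewwai.
Rule 3 (degemination): /ll/ is a geminate; the first /l/ deletes. /ww/ is a geminate; the first /w/ deletes. /bulluengewwai/ → buluengewai.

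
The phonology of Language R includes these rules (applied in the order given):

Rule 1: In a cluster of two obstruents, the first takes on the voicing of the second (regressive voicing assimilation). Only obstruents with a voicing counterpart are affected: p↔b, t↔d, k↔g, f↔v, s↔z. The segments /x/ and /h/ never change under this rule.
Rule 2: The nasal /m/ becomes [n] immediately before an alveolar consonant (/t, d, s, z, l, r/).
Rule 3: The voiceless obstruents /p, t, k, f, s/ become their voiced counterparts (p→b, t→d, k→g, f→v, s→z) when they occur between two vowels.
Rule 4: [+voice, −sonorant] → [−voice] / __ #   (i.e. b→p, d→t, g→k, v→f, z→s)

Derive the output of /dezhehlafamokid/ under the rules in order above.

deshehlavamogit

Rule 1 (regressive voicing assimilation): /z/ precedes the voiceless obstruent /h/, so it devoices to [s] by assimilation. /dezhehlafamokid/ → deshehlafamokid.
Rule 2 (nasal place assimilation): no segment meets the environment; /deshehlafamokid/ is unchanged.
Rule 3 (intervocalic voicing): /f/ is a voiceless obstruent between vowels /a/ and /a/, so it voices to [v]. /k/ is a voiceless obstruent between vowels /o/ and /i/, so it voices to [g]. /deshehlafamokid/ → deshehlavamogid.
Rule 4 (final devoicing): /d/ is a voiced obstruent in word-final position, so it devoices to [t]. /deshehlavamogid/ → deshehlavamogit.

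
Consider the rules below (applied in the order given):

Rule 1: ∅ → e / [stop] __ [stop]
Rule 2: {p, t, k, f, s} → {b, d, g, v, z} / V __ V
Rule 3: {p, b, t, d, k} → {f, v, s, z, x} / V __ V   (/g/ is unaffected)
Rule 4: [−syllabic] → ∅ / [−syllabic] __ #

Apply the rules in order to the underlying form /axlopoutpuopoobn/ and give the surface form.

Rule 1 (stop-cluster e-epenthesis): /t/ and /p/ form a stop–stop cluster, so [e] is inserted between them. /axlopoutpuopoobn/ → axlopoutepuopoobn.
Rule 2 (intervocalic voicing): /p/ is a voiceless obstruent between vowels /o/ and /o/, so it voices to [b]. /t/ is a voiceless obstruent between vowels /u/ and /e/, so it voices to [d]. /p/ is a voiceless obstruent between vowels /e/ and /u/, so it voices to [b]. /p/ is a voiceless obstruent between vowels /o/ and /o/, so it voices to [b]. /axlopoutepuopoobn/ → axloboudebuoboobn.
Rule 3 (intervocalic spirantization): /b/ is a stop between vowels /o/ and /o/, so it spirantizes to the fricative [v]. /d/ is a stop between vowels /u/ and /e/, so it spirantizes to the fricative [z]. /b/ is a stop between vowels /e/ and /u/, so it spirantizes to the fricative [v]. /b/ is a stop between vowels /o/ and /o/, so it spirantizes to the fricative [v]. /axloboudebuoboobn/ → axlovouzevuovoobn.
Rule 4 (final cluster simplification): /n/ is the second consonant of a word-final cluster /bn/, so it deletes. /axlovouzevuovoobn/ → axlovouzevuovoob.

axlovouzevuovoob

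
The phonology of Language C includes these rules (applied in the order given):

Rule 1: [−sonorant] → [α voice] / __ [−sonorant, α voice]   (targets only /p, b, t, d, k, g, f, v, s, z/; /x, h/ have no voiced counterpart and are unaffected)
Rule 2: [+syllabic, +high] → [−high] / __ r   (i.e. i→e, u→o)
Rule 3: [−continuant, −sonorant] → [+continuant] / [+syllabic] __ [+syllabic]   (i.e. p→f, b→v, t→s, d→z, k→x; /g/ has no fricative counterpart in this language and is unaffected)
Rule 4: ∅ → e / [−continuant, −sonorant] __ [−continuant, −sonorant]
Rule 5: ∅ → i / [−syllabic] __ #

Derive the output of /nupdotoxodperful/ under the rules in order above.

nubedosoxoteperfuli

Rule 1 (regressive voicing assimilation): /p/ precedes the voiced obstruent /d/, so it voices to [b] by assimilation. /d/ precedes the voiceless obstruent /p/, so it devoices to [t] by assimilation. /nupdotoxodperful/ → nubdotoxotperful.
Rule 2 (pre-rhotic lowering): no segment meets the environment; /nubdotoxotperful/ is unchanged.
Rule 3 (intervocalic spirantization): /t/ is a stop between vowels /o/ and /o/, so it spirantizes to the fricative [s]. /nubdotoxotperful/ → nubdosoxotperful.
Rule 4 (stop-cluster e-epenthesis): /b/ and /d/ form a stop–stop cluster, so [e] is inserted between them. /t/ and /p/ form a stop–stop cluster, so [e] is inserted between them. /nubdosoxotperful/ → nubedosoxoteperful.
Rule 5 (final i-epenthesis): the form ends in the consonant /l/, so [i] is inserted word-finally. /nubedosoxoteperful/ → nubedosoxoteperfuli.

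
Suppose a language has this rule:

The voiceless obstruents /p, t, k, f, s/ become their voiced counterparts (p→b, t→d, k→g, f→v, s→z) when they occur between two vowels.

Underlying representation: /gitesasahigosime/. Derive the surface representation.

gidezazahigozime

/t/ is a voiceless obstruent between vowels /i/ and /e/, so it voices to [d].
/s/ is a voiceless obstruent between vowels /e/ and /a/, so it voices to [z].
/s/ is a voiceless obstruent between vowels /a/ and /a/, so it voices to [z].
/s/ is a voiceless obstruent between vowels /o/ and /i/, so it voices to [z].
Surface form: [gidezazahigozime].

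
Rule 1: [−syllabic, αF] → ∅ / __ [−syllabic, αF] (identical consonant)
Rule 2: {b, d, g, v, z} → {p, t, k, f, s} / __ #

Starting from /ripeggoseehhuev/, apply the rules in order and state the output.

ripegoseehuef

Rule 1 (degemination): /gg/ is a geminate; the first /g/ deletes. /hh/ is a geminate; the first /h/ deletes. /ripeggoseehhuev/ → ripegoseehuev.
Rule 2 (final devoicing): /v/ is a voiced obstruent in word-final position, so it devoices to [f]. /ripegoseehuev/ → ripegoseehuef.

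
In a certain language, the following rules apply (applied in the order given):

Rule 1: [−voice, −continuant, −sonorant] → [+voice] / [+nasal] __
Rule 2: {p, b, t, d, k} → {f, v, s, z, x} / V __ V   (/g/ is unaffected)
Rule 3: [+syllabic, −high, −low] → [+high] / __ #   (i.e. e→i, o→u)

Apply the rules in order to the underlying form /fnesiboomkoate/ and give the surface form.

Rule 1 (post-nasal voicing): /k/ is a voiceless stop immediately after the nasal /m/, so it voices to [g]. /fnesiboomkoate/ → fnesiboomgoate.
Rule 2 (intervocalic spirantization): /b/ is a stop between vowels /i/ and /o/, so it spirantizes to the fricative [v]. /t/ is a stop between vowels /a/ and /e/, so it spirantizes to the fricative [s]. /fnesiboomgoate/ → fnesivoomgoase.
Rule 3 (final vowel raising): /e/ is a mid vowel in word-final position, so it raises to [i]. /fnesivoomgoase/ → fnesivoomgoasi.

fnesivoomgoasi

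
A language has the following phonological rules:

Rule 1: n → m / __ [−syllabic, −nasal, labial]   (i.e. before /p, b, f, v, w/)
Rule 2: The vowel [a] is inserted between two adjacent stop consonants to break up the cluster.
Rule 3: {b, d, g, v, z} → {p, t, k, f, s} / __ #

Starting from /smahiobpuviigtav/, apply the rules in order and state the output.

smahiobapuviigataf

Rule 1 (nasal place assimilation): no segment meets the environment; /smahiobpuviigtav/ is unchanged.
Rule 2 (stop-cluster a-epenthesis): /b/ and /p/ form a stop–stop cluster, so [a] is inserted between them. /g/ and /t/ form a stop–stop cluster, so [a] is inserted between them. /smahiobpuviigtav/ → smahiobapuviigatav.
Rule 3 (final devoicing): /v/ is a voiced obstruent in word-final position, so it devoices to [f]. /smahiobapuviigatav/ → smahiobapuviigataf.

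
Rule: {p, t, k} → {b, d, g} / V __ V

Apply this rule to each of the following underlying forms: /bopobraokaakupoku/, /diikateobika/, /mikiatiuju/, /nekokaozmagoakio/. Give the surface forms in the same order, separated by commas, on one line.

/bopobraokaakupoku/: /p/ is a voiceless stop between vowels /o/ and /o/, so it voices to [b]. /k/ is a voiceless stop between vowels /o/ and /a/, so it voices to [g]. /k/ is a voiceless stop between vowels /a/ and /u/, so it voices to [g]. /p/ is a voiceless stop between vowels /u/ and /o/, so it voices to [b]. /k/ is a voiceless stop between vowels /o/ and /u/, so it voices to [g]. → [bobobraogaagubogu].
/diikateobika/: /k/ is a voiceless stop between vowels /i/ and /a/, so it voices to [g]. /t/ is a voiceless stop between vowels /a/ and /e/, so it voices to [d]. /k/ is a voiceless stop between vowels /i/ and /a/, so it voices to [g]. → [diigadeobiga].
/mikiatiuju/: /k/ is a voiceless stop between vowels /i/ and /i/, so it voices to [g]. /t/ is a voiceless stop between vowels /a/ and /i/, so it voices to [d]. → [migiadiuju].
/nekokaozmagoakio/: /k/ is a voiceless stop between vowels /e/ and /o/, so it voices to [g]. /k/ is a voiceless stop between vowels /o/ and /a/, so it voices to [g]. /k/ is a voiceless stop between vowels /a/ and /i/, so it voices to [g]. → [negogaozmagoagio].

bobobraogaagubogu, diigadeobiga, migiadiuju, negogaozmagoagio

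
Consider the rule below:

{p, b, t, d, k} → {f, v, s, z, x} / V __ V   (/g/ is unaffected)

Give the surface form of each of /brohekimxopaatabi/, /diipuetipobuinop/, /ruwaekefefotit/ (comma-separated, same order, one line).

broheximxofaasavi, diifuesifovuinop, ruwaexefefosit

/brohekimxopaatabi/: /k/ is a stop between vowels /e/ and /i/, so it spirantizes to the fricative [x]. /p/ is a stop between vowels /o/ and /a/, so it spirantizes to the fricative [f]. /t/ is a stop between vowels /a/ and /a/, so it spirantizes to the fricative [s]. /b/ is a stop between vowels /a/ and /i/, so it spirantizes to the fricative [v]. → [broheximxofaasavi].
/diipuetipobuinop/: /p/ is a stop between vowels /i/ and /u/, so it spirantizes to the fricative [f]. /t/ is a stop between vowels /e/ and /i/, so it spirantizes to the fricative [s]. /p/ is a stop between vowels /i/ and /o/, so it spirantizes to the fricative [f]. /b/ is a stop between vowels /o/ and /u/, so it spirantizes to the fricative [v]. → [diifuesifovuinop].
/ruwaekefefotit/: /k/ is a stop between vowels /e/ and /e/, so it spirantizes to the fricative [x]. /t/ is a stop between vowels /o/ and /i/, so it spirantizes to the fricative [s]. → [ruwaexefefosit].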